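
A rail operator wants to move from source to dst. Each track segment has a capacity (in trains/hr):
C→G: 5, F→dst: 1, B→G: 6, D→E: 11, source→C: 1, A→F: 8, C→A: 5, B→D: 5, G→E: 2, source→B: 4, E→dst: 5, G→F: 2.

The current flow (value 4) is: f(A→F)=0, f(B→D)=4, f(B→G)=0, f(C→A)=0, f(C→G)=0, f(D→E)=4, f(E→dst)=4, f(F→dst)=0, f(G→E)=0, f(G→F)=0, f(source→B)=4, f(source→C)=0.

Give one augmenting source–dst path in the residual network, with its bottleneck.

source→C→G→E→dst, bottleneck 1

Residual along source→C→G→E→dst: source→C: 1, C→G: 5, G→E: 2, E→dst: 1.
Bottleneck = min = 1.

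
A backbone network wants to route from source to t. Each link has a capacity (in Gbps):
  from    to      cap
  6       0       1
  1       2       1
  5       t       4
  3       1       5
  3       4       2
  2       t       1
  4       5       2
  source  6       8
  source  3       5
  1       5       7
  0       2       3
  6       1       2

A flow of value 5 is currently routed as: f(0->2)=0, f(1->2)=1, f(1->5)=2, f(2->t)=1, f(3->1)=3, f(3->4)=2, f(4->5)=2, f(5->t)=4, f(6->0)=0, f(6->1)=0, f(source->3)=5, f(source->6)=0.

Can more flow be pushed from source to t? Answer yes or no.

Residual reachable from source: {0, 1, 2, 3, 4, 5, 6, source}; t is not reachable.
Saturated cut: 5->t, 2->t with total capacity 5 = current flow value. Flow is maximum.

No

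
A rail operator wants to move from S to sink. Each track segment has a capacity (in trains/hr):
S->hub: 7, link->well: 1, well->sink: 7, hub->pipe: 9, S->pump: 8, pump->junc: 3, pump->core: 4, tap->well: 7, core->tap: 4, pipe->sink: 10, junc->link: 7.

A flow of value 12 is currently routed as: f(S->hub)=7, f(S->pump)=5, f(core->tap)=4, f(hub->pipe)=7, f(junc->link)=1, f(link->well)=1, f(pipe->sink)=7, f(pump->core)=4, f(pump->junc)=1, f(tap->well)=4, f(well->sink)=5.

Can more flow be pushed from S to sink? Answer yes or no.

Residual reachable from S: {S, junc, link, pump}; sink is not reachable.
Saturated cut: pump->core, link->well, S->hub with total capacity 12 = current flow value. Flow is maximum.

No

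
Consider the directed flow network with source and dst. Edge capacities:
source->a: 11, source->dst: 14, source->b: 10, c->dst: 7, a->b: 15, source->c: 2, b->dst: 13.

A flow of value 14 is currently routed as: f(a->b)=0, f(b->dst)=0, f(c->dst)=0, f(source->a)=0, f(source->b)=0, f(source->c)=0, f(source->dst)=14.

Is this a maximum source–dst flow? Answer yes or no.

No

Residual path source->b->dst has bottleneck 10 > 0.
Pushing 10 along it raises the flow to 24, so the given flow is not maximum.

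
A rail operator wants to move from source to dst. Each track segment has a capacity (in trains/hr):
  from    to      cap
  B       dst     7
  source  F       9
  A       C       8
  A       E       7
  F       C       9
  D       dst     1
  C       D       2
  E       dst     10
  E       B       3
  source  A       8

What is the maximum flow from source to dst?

Augment source→A→E→dst: bottleneck 7. Total 7.
Augment source→A→C→D→dst: bottleneck 1. Total 8.
No augmenting path remains in the residual graph.

8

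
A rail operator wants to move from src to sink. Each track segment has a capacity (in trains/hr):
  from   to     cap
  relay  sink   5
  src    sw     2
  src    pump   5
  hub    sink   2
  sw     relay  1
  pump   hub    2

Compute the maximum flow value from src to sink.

3

Augment src→sw→relay→sink: bottleneck 1. Total 1.
Augment src→pump→hub→sink: bottleneck 2. Total 3.
No augmenting path remains in the residual graph.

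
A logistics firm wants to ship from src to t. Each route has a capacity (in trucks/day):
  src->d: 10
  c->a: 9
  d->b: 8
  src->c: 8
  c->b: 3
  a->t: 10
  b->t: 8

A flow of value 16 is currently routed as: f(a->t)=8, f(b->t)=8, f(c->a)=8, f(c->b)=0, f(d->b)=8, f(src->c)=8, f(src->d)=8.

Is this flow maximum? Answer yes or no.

Residual reachable from src: {d, src}; t is not reachable.
Saturated cut: src->c, d->b with total capacity 16 = current flow value. Flow is maximum.

Yes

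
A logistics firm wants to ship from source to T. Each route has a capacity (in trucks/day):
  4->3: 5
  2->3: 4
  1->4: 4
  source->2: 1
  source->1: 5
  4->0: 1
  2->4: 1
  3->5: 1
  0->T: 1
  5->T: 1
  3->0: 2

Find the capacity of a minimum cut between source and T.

Max flow = 2 (via 2 augmenting paths).
In the residual at optimum, the set reachable from source is {0, 1, 2, 3, 4, source}.
Cut edges: 3->5 (cap 1), 0->T (cap 1). Sum = 2.

2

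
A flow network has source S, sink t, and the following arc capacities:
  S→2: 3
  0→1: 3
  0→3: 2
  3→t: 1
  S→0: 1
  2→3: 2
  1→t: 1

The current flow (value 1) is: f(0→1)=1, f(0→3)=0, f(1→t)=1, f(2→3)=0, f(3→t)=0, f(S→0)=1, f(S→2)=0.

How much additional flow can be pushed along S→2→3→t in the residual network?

Residual capacities along the path: S→2: 3, 2→3: 2, 3→t: 1.
Minimum is 1.

1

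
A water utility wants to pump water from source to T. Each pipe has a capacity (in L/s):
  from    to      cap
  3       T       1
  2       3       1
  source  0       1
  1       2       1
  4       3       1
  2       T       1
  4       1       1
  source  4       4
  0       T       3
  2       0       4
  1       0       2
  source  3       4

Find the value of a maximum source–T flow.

3

Augment source->0->T: bottleneck 1. Total 1.
Augment source->3->T: bottleneck 1. Total 2.
Augment source->4->1->2->T: bottleneck 1. Total 3.
No augmenting path remains in the residual graph.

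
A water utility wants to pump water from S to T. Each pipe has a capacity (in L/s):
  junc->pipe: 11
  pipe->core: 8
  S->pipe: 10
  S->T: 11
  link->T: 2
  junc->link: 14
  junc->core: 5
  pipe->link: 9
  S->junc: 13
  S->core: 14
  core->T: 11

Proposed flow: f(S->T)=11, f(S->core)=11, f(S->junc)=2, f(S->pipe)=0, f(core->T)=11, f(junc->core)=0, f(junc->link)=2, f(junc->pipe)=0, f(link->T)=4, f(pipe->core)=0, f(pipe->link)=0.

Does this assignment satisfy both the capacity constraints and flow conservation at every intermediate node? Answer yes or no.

Capacity violated on link->T: flow 4 > capacity 2.

No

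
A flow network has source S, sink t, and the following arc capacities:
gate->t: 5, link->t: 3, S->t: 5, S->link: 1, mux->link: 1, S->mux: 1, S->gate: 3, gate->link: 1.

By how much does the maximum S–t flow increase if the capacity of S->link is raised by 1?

Original max flow = 10.
After raising cap(S->link), augmenting paths through that edge carry 1 more unit.
New max flow = 11. Increase = 1.

1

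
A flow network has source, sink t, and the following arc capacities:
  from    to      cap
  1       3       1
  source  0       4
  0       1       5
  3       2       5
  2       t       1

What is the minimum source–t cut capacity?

1

Max flow = 1 (via 1 augmenting path).
In the residual at optimum, the set reachable from source is {0, 1, source}.
Cut edges: 1->3 (cap 1). Sum = 1.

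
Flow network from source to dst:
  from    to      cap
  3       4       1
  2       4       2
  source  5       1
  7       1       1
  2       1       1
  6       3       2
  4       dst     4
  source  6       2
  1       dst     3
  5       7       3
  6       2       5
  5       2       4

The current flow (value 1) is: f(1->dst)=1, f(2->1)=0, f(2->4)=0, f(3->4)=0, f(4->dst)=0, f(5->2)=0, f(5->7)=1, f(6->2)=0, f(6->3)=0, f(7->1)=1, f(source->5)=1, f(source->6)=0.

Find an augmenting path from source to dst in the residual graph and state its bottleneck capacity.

Residual along source->6->2->1->dst: source->6: 2, 6->2: 5, 2->1: 1, 1->dst: 2.
Bottleneck = min = 1.

source->6->2->1->dst, bottleneck 1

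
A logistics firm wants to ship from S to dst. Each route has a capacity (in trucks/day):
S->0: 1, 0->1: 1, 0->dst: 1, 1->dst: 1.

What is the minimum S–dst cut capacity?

1

Max flow = 1 (via 1 augmenting path).
In the residual at optimum, the set reachable from S is {S}.
Cut edges: S->0 (cap 1). Sum = 1.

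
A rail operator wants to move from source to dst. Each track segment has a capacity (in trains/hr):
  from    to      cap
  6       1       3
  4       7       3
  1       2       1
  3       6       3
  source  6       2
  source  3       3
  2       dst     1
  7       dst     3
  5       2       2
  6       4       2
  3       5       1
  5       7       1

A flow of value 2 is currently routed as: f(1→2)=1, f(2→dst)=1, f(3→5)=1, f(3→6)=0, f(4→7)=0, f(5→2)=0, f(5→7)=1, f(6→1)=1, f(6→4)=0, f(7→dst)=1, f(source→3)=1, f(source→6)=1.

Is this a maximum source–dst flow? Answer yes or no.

Residual path source→6→4→7→dst has bottleneck 1 > 0.
Pushing 1 along it raises the flow to 3, so the given flow is not maximum.

No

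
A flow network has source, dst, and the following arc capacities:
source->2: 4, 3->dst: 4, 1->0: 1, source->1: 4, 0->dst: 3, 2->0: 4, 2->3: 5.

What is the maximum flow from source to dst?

Augment source->1->0->dst: bottleneck 1. Total 1.
Augment source->2->0->dst: bottleneck 2. Total 3.
Augment source->2->3->dst: bottleneck 2. Total 5.
No augmenting path remains in the residual graph.

5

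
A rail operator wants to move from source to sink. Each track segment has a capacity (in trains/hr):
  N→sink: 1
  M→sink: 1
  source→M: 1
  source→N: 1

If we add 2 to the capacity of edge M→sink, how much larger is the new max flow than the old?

Original max flow = 2.
Edge M→sink does not cross the min cut (source side {source}), so extra capacity there cannot help.
New max flow = 2. Increase = 0.

0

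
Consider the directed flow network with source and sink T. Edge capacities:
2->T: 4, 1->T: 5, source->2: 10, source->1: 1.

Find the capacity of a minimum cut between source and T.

5

Max flow = 5 (via 2 augmenting paths).
In the residual at optimum, the set reachable from source is {2, source}.
Cut edges: source->1 (cap 1), 2->T (cap 4). Sum = 5.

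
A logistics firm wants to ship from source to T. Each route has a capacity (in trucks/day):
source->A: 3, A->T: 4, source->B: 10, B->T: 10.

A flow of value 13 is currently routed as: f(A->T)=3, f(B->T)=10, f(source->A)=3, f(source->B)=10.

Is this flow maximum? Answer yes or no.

Residual reachable from source: {source}; T is not reachable.
Saturated cut: source->B, source->A with total capacity 13 = current flow value. Flow is maximum.

Yes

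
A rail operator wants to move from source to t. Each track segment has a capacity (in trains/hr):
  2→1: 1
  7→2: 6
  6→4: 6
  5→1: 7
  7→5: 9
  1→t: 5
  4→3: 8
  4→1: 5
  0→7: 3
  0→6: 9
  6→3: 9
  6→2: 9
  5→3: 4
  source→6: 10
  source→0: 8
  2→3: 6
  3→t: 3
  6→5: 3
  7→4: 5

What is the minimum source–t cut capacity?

Max flow = 8 (via 4 augmenting paths).
In the residual at optimum, the set reachable from source is {0, 1, 2, 3, 4, 5, 6, 7, source}.
Cut edges: 3→t (cap 3), 1→t (cap 5). Sum = 8.

8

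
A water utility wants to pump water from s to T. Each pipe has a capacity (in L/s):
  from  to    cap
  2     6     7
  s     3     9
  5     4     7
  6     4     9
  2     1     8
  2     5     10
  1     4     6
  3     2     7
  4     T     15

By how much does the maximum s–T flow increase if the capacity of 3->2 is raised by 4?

Original max flow = 7.
After raising cap(3->2), augmenting paths through that edge carry 2 more units.
New max flow = 9. Increase = 2.

2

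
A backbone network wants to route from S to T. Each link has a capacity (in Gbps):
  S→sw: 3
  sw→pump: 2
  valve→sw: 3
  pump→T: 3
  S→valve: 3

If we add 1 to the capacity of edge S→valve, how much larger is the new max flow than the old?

0

Original max flow = 2.
Edge S→valve does not cross the min cut (source side {S, sw, valve}), so extra capacity there cannot help.
New max flow = 2. Increase = 0.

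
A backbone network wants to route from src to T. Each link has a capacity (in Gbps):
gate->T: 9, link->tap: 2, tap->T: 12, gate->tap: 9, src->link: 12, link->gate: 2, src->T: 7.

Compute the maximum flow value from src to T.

11

Augment src->T: bottleneck 7. Total 7.
Augment src->link->gate->T: bottleneck 2. Total 9.
Augment src->link->tap->T: bottleneck 2. Total 11.
No augmenting path remains in the residual graph.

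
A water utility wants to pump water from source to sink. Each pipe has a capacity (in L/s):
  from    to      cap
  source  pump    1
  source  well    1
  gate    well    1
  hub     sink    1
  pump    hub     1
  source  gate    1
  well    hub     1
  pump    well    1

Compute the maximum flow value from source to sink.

1

Augment source→pump→hub→sink: bottleneck 1. Total 1.
No augmenting path remains in the residual graph.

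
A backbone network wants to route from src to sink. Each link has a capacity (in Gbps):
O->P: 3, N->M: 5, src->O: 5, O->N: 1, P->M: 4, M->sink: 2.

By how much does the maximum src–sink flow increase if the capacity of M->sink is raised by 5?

Original max flow = 2.
After raising cap(M->sink), augmenting paths through that edge carry 2 more units.
New max flow = 4. Increase = 2.

2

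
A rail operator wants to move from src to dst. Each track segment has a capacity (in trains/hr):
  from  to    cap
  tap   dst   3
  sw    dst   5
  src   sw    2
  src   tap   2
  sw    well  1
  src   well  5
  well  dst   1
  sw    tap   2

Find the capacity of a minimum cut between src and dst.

Max flow = 5 (via 3 augmenting paths).
In the residual at optimum, the set reachable from src is {src, well}.
Cut edges: src→sw (cap 2), src→tap (cap 2), well→dst (cap 1). Sum = 5.

5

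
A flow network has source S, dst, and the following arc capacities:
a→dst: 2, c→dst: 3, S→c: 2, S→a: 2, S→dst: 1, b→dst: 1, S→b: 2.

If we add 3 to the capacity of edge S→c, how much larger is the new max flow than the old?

1

Original max flow = 6.
After raising cap(S→c), augmenting paths through that edge carry 1 more unit.
New max flow = 7. Increase = 1.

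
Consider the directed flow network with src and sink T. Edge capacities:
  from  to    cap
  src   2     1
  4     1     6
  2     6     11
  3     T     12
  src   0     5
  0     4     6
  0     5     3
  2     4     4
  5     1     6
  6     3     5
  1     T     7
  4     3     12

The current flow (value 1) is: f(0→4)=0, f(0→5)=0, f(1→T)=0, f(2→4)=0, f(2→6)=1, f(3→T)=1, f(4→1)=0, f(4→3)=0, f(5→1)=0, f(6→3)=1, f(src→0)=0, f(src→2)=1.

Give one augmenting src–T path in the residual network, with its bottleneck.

Residual along src→0→4→3→T: src→0: 5, 0→4: 6, 4→3: 12, 3→T: 11.
Bottleneck = min = 5.

src→0→4→3→T, bottleneck 5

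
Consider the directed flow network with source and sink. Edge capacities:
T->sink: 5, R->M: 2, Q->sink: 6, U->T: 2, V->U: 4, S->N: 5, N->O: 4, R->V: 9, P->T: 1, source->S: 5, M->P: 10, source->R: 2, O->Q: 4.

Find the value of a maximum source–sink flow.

Augment source->S->N->O->Q->sink: bottleneck 4. Total 4.
Augment source->R->M->P->T->sink: bottleneck 1. Total 5.
Augment source->R->V->U->T->sink: bottleneck 1. Total 6.
No augmenting path remains in the residual graph.

6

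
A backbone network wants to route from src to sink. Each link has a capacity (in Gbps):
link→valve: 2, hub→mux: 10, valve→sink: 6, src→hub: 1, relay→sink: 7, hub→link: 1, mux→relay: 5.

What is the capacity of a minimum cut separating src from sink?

1

Max flow = 1 (via 1 augmenting path).
In the residual at optimum, the set reachable from src is {src}.
Cut edges: src→hub (cap 1). Sum = 1.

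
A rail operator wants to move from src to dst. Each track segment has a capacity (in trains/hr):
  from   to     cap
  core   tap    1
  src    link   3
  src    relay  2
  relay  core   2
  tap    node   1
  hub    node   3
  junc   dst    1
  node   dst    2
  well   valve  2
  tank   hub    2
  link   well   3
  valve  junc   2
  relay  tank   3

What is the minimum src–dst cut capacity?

3

Max flow = 3 (via 2 augmenting paths).
In the residual at optimum, the set reachable from src is {junc, link, src, valve, well}.
Cut edges: src->relay (cap 2), junc->dst (cap 1). Sum = 3.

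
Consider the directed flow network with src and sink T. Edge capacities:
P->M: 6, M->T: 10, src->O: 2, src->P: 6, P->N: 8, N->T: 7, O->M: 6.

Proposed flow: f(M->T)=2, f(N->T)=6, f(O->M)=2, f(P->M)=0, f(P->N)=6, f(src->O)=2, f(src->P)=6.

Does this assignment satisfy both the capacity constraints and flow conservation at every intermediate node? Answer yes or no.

Every edge has 0 ≤ f(e) ≤ cap(e).
At each intermediate node, inflow equals outflow.

Yes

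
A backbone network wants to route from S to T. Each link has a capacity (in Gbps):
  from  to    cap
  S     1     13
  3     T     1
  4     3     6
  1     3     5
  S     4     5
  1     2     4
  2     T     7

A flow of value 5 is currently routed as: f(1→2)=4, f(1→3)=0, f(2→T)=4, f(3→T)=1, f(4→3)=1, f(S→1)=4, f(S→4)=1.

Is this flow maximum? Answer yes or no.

Yes

Residual reachable from S: {1, 3, 4, S}; T is not reachable.
Saturated cut: 1→2, 3→T with total capacity 5 = current flow value. Flow is maximum.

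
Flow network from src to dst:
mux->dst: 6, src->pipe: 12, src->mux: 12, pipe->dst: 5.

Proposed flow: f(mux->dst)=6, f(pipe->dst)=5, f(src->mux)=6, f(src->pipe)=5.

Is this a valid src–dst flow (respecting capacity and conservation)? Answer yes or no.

Every edge has 0 ≤ f(e) ≤ cap(e).
At each intermediate node, inflow equals outflow.

Yes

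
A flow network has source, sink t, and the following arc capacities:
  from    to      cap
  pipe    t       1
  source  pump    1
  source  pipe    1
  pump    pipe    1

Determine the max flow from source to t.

Augment source→pipe→t: bottleneck 1. Total 1.
No augmenting path remains in the residual graph.

1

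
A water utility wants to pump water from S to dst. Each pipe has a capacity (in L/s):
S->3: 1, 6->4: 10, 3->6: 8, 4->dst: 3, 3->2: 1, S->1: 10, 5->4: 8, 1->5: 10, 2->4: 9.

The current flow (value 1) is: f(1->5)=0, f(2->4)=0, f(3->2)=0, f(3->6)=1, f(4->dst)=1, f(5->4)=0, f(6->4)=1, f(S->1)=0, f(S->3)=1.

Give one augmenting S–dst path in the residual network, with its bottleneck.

S->1->5->4->dst, bottleneck 2

Residual along S->1->5->4->dst: S->1: 10, 1->5: 10, 5->4: 8, 4->dst: 2.
Bottleneck = min = 2.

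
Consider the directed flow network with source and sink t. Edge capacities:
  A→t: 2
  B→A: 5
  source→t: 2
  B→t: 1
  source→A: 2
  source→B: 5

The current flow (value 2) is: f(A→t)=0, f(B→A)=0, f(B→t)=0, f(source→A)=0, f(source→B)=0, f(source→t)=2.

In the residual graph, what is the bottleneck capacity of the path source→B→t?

1

Residual capacities along the path: source→B: 5, B→t: 1.
Minimum is 1.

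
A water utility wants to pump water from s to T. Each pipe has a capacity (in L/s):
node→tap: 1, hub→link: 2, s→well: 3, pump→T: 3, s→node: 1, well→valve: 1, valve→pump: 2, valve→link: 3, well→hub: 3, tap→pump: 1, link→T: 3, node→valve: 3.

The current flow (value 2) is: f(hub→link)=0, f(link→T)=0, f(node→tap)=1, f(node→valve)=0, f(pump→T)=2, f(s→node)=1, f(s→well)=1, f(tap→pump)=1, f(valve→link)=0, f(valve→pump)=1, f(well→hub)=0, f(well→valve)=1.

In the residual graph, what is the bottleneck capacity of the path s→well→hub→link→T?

Residual capacities along the path: s→well: 2, well→hub: 3, hub→link: 2, link→T: 3.
Minimum is 2.

2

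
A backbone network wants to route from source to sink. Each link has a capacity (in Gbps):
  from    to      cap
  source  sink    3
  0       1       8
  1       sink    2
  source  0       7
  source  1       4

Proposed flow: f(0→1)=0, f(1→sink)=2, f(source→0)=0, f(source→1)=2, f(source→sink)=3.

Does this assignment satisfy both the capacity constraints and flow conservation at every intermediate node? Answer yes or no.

Every edge has 0 ≤ f(e) ≤ cap(e).
At each intermediate node, inflow equals outflow.

Yes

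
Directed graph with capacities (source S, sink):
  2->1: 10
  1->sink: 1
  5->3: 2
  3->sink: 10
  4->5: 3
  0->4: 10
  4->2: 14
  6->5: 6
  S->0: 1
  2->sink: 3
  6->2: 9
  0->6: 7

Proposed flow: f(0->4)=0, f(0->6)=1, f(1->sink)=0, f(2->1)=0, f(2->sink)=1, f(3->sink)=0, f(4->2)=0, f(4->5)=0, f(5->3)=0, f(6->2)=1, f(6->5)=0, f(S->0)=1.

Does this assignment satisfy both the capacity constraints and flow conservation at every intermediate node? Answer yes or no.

Every edge has 0 ≤ f(e) ≤ cap(e).
At each intermediate node, inflow equals outflow.

Yes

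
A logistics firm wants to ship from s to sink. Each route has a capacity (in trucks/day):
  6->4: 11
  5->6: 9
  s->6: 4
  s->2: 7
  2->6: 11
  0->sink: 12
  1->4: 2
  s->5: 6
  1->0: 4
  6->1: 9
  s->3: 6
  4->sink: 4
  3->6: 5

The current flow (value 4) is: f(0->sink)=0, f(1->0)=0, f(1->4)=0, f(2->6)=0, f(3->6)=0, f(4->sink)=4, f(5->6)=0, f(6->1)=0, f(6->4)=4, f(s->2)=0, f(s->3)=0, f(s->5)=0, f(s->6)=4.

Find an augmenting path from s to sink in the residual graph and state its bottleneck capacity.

s->2->6->1->0->sink, bottleneck 4

Residual along s->2->6->1->0->sink: s->2: 7, 2->6: 11, 6->1: 9, 1->0: 4, 0->sink: 12.
Bottleneck = min = 4.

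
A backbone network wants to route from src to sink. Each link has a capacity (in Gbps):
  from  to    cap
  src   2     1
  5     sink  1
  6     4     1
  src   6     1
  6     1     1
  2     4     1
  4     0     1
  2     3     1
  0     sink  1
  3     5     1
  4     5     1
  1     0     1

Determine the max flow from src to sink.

2

Augment src→6→1→0→sink: bottleneck 1. Total 1.
Augment src→2→4→5→sink: bottleneck 1. Total 2.
No augmenting path remains in the residual graph.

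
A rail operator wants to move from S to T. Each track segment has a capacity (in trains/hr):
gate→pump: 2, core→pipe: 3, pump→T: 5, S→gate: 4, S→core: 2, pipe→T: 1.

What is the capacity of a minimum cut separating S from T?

Max flow = 3 (via 2 augmenting paths).
In the residual at optimum, the set reachable from S is {S, core, gate, pipe}.
Cut edges: gate→pump (cap 2), pipe→T (cap 1). Sum = 3.

3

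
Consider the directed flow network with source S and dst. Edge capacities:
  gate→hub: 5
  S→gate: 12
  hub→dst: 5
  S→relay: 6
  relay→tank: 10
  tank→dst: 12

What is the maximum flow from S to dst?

Augment S→gate→hub→dst: bottleneck 5. Total 5.
Augment S→relay→tank→dst: bottleneck 6. Total 11.
No augmenting path remains in the residual graph.

11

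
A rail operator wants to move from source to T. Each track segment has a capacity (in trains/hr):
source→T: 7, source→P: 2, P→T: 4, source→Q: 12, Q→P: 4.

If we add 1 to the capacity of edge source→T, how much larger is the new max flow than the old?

1

Original max flow = 11.
After raising cap(source→T), augmenting paths through that edge carry 1 more unit.
New max flow = 12. Increase = 1.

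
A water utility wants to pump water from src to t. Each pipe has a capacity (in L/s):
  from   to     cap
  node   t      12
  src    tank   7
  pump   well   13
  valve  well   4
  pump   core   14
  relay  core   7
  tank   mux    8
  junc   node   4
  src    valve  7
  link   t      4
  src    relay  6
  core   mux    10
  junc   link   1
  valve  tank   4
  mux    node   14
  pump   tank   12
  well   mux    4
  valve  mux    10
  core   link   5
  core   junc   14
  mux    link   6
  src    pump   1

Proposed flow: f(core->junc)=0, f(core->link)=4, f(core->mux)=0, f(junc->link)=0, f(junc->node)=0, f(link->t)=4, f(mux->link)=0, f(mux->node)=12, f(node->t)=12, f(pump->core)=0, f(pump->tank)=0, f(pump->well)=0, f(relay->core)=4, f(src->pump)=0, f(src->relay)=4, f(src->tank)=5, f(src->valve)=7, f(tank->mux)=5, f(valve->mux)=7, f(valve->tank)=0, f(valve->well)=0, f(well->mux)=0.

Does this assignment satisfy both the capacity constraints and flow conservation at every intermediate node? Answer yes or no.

Yes

Every edge has 0 ≤ f(e) ≤ cap(e).
At each intermediate node, inflow equals outflow.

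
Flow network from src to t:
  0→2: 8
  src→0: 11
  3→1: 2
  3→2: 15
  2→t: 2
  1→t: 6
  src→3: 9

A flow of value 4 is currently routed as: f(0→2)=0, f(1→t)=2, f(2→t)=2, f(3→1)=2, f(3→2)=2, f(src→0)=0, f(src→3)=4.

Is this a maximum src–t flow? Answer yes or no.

Yes

Residual reachable from src: {0, 2, 3, src}; t is not reachable.
Saturated cut: 3→1, 2→t with total capacity 4 = current flow value. Flow is maximum.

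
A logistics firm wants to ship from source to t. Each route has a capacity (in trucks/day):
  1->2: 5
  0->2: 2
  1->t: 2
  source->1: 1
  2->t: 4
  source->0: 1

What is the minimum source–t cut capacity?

Max flow = 2 (via 2 augmenting paths).
In the residual at optimum, the set reachable from source is {source}.
Cut edges: source->0 (cap 1), source->1 (cap 1). Sum = 2.

2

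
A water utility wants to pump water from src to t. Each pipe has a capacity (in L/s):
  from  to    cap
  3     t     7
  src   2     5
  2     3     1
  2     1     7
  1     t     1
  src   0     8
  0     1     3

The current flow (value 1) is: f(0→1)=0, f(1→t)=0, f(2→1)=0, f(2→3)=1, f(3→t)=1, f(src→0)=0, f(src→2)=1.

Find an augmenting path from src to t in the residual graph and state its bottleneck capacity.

src→2→1→t, bottleneck 1

Residual along src→2→1→t: src→2: 4, 2→1: 7, 1→t: 1.
Bottleneck = min = 1.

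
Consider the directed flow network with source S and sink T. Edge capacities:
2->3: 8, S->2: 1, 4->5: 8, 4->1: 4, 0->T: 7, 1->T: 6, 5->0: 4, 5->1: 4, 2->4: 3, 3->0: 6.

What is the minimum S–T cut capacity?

1

Max flow = 1 (via 1 augmenting path).
In the residual at optimum, the set reachable from S is {S}.
Cut edges: S->2 (cap 1). Sum = 1.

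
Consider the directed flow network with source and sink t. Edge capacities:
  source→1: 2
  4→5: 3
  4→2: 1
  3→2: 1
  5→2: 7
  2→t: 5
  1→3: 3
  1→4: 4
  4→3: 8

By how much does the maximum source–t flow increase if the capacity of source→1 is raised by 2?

2

Original max flow = 2.
After raising cap(source→1), augmenting paths through that edge carry 2 more units.
New max flow = 4. Increase = 2.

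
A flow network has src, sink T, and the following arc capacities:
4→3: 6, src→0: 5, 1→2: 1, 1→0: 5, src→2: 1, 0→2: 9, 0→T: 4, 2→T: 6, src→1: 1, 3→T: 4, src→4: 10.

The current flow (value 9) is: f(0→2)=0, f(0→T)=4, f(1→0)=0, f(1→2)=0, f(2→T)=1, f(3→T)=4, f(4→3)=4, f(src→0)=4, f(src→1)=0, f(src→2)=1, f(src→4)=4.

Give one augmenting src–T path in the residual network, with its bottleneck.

Residual along src→1→2→T: src→1: 1, 1→2: 1, 2→T: 5.
Bottleneck = min = 1.

src→1→2→T, bottleneck 1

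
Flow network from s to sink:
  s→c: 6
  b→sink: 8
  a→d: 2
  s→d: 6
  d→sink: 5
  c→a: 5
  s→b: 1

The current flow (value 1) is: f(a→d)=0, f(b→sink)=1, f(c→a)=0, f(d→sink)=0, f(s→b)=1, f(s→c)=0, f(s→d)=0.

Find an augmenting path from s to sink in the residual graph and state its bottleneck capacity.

Residual along s→d→sink: s→d: 6, d→sink: 5.
Bottleneck = min = 5.

s→d→sink, bottleneck 5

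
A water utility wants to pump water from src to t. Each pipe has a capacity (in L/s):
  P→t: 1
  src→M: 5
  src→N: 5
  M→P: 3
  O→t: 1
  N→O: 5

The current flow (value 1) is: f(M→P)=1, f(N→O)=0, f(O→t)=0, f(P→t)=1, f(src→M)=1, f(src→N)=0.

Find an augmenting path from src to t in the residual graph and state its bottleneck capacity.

src→N→O→t, bottleneck 1

Residual along src→N→O→t: src→N: 5, N→O: 5, O→t: 1.
Bottleneck = min = 1.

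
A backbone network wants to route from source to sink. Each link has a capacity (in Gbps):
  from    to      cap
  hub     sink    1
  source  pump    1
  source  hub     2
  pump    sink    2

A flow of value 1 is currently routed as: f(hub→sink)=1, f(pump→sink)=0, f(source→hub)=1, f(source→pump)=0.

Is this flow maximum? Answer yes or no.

No

Residual path source→pump→sink has bottleneck 1 > 0.
Pushing 1 along it raises the flow to 2, so the given flow is not maximum.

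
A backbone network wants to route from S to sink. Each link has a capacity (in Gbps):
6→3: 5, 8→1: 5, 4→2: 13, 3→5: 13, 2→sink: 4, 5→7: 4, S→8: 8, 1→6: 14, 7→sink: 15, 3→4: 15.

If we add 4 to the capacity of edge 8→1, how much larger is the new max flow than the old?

0

Original max flow = 5.
Even with extra capacity on 8→1, another cut of capacity 5 remains binding.
New max flow = 5. Increase = 0.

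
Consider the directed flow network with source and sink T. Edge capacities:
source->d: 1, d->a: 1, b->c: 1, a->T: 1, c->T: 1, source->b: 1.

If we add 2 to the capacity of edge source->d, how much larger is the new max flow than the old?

Original max flow = 2.
Even with extra capacity on source->d, another cut of capacity 2 remains binding.
New max flow = 2. Increase = 0.

0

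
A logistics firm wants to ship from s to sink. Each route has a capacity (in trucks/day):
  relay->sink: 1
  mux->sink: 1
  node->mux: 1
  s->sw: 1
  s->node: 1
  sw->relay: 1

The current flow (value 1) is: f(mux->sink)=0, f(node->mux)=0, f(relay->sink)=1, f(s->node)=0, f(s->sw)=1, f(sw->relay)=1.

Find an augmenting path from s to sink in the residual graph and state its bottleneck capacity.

s->node->mux->sink, bottleneck 1

Residual along s->node->mux->sink: s->node: 1, node->mux: 1, mux->sink: 1.
Bottleneck = min = 1.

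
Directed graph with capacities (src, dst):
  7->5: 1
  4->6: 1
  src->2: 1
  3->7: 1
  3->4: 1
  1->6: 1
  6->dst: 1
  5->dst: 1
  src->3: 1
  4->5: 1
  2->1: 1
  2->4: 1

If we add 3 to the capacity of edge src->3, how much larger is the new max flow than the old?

Original max flow = 2.
Even with extra capacity on src->3, another cut of capacity 2 remains binding.
New max flow = 2. Increase = 0.

0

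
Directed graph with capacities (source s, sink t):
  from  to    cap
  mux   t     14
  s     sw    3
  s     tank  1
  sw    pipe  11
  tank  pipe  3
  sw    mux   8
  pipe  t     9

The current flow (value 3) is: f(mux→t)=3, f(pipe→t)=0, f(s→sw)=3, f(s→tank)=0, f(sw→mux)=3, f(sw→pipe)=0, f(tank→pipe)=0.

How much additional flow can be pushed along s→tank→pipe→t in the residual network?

1

Residual capacities along the path: s→tank: 1, tank→pipe: 3, pipe→t: 9.
Minimum is 1.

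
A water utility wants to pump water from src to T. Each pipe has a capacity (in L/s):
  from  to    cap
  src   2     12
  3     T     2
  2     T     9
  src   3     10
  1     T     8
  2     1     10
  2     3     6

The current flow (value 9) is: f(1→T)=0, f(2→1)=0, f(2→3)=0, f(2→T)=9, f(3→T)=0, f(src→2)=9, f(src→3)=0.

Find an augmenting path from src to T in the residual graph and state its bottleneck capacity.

src→3→T, bottleneck 2

Residual along src→3→T: src→3: 10, 3→T: 2.
Bottleneck = min = 2.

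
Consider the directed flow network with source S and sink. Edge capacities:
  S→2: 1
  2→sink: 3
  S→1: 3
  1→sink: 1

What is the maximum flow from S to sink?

2

Augment S→2→sink: bottleneck 1. Total 1.
Augment S→1→sink: bottleneck 1. Total 2.
No augmenting path remains in the residual graph.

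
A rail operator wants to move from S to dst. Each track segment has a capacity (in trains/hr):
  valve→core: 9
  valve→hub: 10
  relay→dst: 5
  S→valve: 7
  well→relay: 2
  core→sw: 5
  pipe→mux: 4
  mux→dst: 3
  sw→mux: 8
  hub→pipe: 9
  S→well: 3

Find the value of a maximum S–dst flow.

Augment S→well→relay→dst: bottleneck 2. Total 2.
Augment S→valve→core→sw→mux→dst: bottleneck 3. Total 5.
No augmenting path remains in the residual graph.

5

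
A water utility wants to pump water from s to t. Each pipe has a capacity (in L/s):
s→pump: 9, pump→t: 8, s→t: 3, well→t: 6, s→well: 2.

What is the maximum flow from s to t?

Augment s→t: bottleneck 3. Total 3.
Augment s→well→t: bottleneck 2. Total 5.
Augment s→pump→t: bottleneck 8. Total 13.
No augmenting path remains in the residual graph.

13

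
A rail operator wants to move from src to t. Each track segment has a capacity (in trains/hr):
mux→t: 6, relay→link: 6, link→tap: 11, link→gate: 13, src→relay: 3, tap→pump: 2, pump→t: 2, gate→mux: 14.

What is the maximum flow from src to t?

3

Augment src→relay→link→tap→pump→t: bottleneck 2. Total 2.
Augment src→relay→link→gate→mux→t: bottleneck 1. Total 3.
No augmenting path remains in the residual graph.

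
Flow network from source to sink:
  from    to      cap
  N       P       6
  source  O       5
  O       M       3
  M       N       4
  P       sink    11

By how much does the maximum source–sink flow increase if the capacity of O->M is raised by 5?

1

Original max flow = 3.
After raising cap(O->M), augmenting paths through that edge carry 1 more unit.
New max flow = 4. Increase = 1.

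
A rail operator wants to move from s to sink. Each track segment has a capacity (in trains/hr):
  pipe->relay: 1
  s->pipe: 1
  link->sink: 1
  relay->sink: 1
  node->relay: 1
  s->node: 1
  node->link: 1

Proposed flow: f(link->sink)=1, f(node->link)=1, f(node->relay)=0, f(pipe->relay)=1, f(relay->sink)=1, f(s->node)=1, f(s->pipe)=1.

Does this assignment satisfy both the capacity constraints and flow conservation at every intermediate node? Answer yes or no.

Every edge has 0 ≤ f(e) ≤ cap(e).
At each intermediate node, inflow equals outflow.

Yes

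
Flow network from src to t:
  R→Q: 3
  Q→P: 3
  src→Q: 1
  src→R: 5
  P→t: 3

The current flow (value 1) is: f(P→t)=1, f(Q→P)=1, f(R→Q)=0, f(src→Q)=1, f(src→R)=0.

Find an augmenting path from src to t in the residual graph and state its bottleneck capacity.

src→R→Q→P→t, bottleneck 2

Residual along src→R→Q→P→t: src→R: 5, R→Q: 3, Q→P: 2, P→t: 2.
Bottleneck = min = 2.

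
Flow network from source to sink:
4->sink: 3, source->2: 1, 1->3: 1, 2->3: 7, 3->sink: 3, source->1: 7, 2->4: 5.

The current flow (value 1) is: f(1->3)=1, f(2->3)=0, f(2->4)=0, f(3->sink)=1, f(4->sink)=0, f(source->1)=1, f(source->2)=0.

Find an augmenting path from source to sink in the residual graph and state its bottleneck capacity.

Residual along source->2->3->sink: source->2: 1, 2->3: 7, 3->sink: 2.
Bottleneck = min = 1.

source->2->3->sink, bottleneck 1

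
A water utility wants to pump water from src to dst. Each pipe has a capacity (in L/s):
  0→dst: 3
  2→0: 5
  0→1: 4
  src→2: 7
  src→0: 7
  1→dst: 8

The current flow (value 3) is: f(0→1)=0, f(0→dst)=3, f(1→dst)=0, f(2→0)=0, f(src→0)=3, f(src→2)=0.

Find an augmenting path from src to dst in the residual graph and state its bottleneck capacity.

src→0→1→dst, bottleneck 4

Residual along src→0→1→dst: src→0: 4, 0→1: 4, 1→dst: 8.
Bottleneck = min = 4.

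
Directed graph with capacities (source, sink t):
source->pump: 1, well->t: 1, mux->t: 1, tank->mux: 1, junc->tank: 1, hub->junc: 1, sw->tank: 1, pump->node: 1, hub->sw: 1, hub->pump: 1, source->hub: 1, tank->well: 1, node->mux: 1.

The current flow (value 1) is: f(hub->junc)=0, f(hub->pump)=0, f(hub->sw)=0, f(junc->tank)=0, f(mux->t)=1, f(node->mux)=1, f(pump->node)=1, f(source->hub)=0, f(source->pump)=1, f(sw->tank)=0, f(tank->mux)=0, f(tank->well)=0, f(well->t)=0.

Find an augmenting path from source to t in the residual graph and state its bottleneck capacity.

Residual along source->hub->junc->tank->well->t: source->hub: 1, hub->junc: 1, junc->tank: 1, tank->well: 1, well->t: 1.
Bottleneck = min = 1.

source->hub->junc->tank->well->t, bottleneck 1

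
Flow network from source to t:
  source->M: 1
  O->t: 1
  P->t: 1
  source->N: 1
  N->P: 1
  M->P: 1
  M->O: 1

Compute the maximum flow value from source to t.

2

Augment source->N->P->t: bottleneck 1. Total 1.
Augment source->M->O->t: bottleneck 1. Total 2.
No augmenting path remains in the residual graph.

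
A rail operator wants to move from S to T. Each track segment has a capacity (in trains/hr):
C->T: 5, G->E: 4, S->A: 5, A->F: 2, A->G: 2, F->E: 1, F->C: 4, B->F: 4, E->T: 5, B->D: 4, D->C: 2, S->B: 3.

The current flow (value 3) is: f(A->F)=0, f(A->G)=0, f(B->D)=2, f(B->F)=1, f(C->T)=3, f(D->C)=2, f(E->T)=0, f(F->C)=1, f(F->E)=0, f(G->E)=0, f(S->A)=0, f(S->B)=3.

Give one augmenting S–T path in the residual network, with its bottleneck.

Residual along S->A->F->C->T: S->A: 5, A->F: 2, F->C: 3, C->T: 2.
Bottleneck = min = 2.

S->A->F->C->T, bottleneck 2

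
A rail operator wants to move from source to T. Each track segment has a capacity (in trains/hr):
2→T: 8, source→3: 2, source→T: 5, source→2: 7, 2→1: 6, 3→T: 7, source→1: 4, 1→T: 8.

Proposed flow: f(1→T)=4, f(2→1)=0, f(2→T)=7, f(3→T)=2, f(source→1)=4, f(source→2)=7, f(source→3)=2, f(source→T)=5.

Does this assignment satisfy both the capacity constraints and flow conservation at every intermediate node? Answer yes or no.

Every edge has 0 ≤ f(e) ≤ cap(e).
At each intermediate node, inflow equals outflow.

Yes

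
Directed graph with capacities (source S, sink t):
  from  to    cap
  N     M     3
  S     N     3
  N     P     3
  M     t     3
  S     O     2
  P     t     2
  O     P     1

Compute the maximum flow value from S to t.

4

Augment S->O->P->t: bottleneck 1. Total 1.
Augment S->N->P->t: bottleneck 1. Total 2.
Augment S->N->M->t: bottleneck 2. Total 4.
No augmenting path remains in the residual graph.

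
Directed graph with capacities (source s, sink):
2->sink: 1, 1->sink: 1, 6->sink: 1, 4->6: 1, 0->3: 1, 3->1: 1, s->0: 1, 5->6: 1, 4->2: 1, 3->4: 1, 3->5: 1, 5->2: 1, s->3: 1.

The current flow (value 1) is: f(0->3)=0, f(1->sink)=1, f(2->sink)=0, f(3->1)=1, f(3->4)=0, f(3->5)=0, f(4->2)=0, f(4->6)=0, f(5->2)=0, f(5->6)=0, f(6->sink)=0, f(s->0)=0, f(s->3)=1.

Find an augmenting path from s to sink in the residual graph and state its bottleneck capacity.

Residual along s->0->3->4->2->sink: s->0: 1, 0->3: 1, 3->4: 1, 4->2: 1, 2->sink: 1.
Bottleneck = min = 1.

s->0->3->4->2->sink, bottleneck 1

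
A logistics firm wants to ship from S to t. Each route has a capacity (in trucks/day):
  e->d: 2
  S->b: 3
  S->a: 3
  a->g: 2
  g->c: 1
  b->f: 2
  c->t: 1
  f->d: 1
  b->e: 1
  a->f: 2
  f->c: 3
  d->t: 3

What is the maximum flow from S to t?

3

Augment S->a->g->c->t: bottleneck 1. Total 1.
Augment S->a->f->d->t: bottleneck 1. Total 2.
Augment S->b->e->d->t: bottleneck 1. Total 3.
No augmenting path remains in the residual graph.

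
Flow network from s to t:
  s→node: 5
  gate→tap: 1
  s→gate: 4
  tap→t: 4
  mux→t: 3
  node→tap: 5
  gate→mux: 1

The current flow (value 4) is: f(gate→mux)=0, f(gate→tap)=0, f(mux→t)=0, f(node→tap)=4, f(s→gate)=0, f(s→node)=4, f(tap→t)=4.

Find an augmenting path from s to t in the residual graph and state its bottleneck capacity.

s→gate→mux→t, bottleneck 1

Residual along s→gate→mux→t: s→gate: 4, gate→mux: 1, mux→t: 3.
Bottleneck = min = 1.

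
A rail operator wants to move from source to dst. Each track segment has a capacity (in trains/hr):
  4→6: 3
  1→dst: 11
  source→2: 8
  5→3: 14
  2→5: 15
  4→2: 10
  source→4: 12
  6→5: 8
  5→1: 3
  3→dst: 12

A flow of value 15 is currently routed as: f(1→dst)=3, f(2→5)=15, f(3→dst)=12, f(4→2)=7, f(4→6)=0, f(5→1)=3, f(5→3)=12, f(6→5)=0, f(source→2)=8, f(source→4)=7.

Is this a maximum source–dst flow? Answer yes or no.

Yes

Residual reachable from source: {2, 3, 4, 5, 6, source}; dst is not reachable.
Saturated cut: 5→1, 3→dst with total capacity 15 = current flow value. Flow is maximum.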